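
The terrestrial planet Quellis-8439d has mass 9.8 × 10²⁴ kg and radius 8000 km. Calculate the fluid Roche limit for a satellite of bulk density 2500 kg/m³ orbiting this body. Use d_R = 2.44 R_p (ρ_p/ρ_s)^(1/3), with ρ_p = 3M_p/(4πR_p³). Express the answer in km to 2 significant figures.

24000 km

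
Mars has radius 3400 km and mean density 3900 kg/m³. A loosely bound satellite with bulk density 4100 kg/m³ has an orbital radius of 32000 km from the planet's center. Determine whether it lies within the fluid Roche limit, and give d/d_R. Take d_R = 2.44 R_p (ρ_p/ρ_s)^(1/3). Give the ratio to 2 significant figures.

outside; d/d_R ≈ 3.9

d_R = 2.44 × (3400 km) × (3900/4100)^(1/3) = 8159 km
d/d_R = (32000) / (8159) = 3.9
Since d/d_R > 1, the body is outside the Roche limit.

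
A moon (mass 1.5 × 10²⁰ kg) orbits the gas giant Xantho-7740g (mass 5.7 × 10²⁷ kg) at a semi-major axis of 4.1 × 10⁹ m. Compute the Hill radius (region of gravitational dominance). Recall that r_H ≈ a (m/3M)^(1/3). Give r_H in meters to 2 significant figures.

8.5 × 10⁶ m

r_H ≈ a (m/3M)^(1/3)
    = (4.1 × 10⁹) × (1.5 × 10²⁰ / (3 × 5.7 × 10²⁷))^(1/3)
    = 8.5 × 10⁶ m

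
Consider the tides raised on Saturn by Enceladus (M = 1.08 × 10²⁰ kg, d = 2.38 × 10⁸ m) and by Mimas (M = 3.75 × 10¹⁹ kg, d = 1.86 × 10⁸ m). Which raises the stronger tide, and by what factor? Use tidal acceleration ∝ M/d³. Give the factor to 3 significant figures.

Tidal acceleration ∝ M/d³, so compare M/d³ for each.
Enceladus: (1.08 × 10²⁰) / (2.38 × 10⁸)³ = 8.011 × 10⁻⁶
Mimas: (3.75 × 10¹⁹) / (1.86 × 10⁸)³ = 5.828 × 10⁻⁶
Ratio (larger/smaller) = 1.37

Enceladus, by a factor of ≈ 1.37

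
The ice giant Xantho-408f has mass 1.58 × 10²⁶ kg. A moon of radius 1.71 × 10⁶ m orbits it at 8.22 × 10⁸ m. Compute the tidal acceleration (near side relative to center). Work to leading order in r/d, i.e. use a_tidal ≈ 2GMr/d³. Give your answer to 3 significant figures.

6.49 × 10⁻⁵ m/s²

Differencing GM/(d−r)² and GM/d² to first order in r/d gives 2GMr/d³.
a_tidal = 2GMr/d³
        = 2 × (6.674 × 10⁻¹¹) × (1.58 × 10²⁶) × (1.71 × 10⁶) / (8.22 × 10⁸)³
        = 6.49 × 10⁻⁵ m/s²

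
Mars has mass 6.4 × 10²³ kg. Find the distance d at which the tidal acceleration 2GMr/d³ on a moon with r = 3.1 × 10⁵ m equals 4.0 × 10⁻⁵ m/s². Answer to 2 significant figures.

2GMr/d³ = a_tidal  ⇒  d = (2GMr / a_tidal)^(1/3)
d = (2 × 6.674×10⁻¹¹ × (6.4 × 10²³) × (3.1 × 10⁵) / (4.0 × 10⁻⁵))^(1/3)
  = 8.7 × 10⁷ m

8.7 × 10⁷ m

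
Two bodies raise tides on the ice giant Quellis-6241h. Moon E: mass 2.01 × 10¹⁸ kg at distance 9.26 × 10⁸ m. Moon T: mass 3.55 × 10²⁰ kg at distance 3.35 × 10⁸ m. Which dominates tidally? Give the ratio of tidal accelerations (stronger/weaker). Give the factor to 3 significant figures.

Tidal stretch scales as M/d³; compute that for each body.
Moon E: (2.01 × 10¹⁸) / (9.26 × 10⁸)³ = 2.531 × 10⁻⁹
Moon T: (3.55 × 10²⁰) / (3.35 × 10⁸)³ = 9.443 × 10⁻⁶
Ratio (larger/smaller) = 3730

Moon T, by a factor of ≈ 3730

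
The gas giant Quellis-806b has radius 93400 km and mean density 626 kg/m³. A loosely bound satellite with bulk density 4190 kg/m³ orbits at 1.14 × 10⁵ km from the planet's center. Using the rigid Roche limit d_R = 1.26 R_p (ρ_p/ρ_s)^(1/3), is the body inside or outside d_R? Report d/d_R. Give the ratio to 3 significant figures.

d_R = 1.26 × (93400 km) × (626/4190)^(1/3) = 62450 km
d/d_R = (1.14 × 10⁵) / (62450) = 1.83
Since d/d_R > 1, the body is outside the Roche limit.

outside; d/d_R ≈ 1.83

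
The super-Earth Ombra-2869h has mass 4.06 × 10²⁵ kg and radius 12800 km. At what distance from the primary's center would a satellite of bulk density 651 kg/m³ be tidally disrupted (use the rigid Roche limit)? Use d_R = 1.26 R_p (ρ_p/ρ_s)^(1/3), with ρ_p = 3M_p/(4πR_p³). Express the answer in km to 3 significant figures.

31000 km

ρ_p = 3M_p/(4πR_p³) = 3 × (4.06 × 10²⁵) / (4π × (1.28 × 10⁷ m)³) = 4620 kg/m³
d_R = 1.26 × 12800 km × (4620/651)^(1/3)
    = 31000 km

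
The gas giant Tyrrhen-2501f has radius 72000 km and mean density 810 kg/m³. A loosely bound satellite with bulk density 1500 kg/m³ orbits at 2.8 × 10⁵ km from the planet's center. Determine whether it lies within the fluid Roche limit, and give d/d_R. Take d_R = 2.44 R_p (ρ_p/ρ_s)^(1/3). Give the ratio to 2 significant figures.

outside; d/d_R ≈ 2.0

d_R = 2.44 × (72000 km) × (810/1500)^(1/3) = 1.431 × 10⁵ km
d/d_R = (2.8 × 10⁵) / (1.431 × 10⁵) = 2.0
Since d/d_R > 1, the body is outside the Roche limit.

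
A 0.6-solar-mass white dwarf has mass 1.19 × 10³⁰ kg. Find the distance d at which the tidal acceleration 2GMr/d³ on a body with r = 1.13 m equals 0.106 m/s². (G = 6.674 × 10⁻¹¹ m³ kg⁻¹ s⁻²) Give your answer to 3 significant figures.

2GMr/d³ = a_tidal  ⇒  d = (2GMr / a_tidal)^(1/3)
d = (2 × 6.674×10⁻¹¹ × (1.19 × 10³⁰) × (1.13) / (0.106))^(1/3)
  = 1.19 × 10⁷ m

1.19 × 10⁷ m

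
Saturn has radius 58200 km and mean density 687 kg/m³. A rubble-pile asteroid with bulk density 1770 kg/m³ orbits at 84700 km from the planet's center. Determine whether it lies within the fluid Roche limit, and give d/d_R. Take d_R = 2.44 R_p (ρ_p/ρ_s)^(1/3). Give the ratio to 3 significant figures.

d_R = 2.44 × (58200 km) × (687/1770)^(1/3) = 1.036 × 10⁵ km
d/d_R = (84700) / (1.036 × 10⁵) = 0.818
Since d/d_R < 1, the body is inside the Roche limit.

inside; d/d_R ≈ 0.818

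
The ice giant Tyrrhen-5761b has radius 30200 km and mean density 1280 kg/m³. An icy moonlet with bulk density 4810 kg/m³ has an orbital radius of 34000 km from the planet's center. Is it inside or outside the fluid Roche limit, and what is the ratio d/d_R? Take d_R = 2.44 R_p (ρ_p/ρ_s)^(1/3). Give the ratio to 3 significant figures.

inside; d/d_R ≈ 0.717

d_R = 2.44 × (30200 km) × (1280/4810)^(1/3) = 47400 km
d/d_R = (34000) / (47400) = 0.717
Since d/d_R < 1, the body is inside the Roche limit.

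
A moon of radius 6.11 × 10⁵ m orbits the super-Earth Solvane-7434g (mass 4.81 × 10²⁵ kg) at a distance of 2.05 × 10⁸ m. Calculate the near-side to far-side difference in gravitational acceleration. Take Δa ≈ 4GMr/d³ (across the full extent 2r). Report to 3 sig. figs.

9.11 × 10⁻⁴ m/s²

Differencing GM/(d−r)² and GM/(d+r)² to first order in r/d gives 4GMr/d³.
Δa = 4GMr/d³
   = 4 × (6.674 × 10⁻¹¹) × (4.81 × 10²⁵) × (6.11 × 10⁵) / (2.05 × 10⁸)³
   = 9.11 × 10⁻⁴ m/s²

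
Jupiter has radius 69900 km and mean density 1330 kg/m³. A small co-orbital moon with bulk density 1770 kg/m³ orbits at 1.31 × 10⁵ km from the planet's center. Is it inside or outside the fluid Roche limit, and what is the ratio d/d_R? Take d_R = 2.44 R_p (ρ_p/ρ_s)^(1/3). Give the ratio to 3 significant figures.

d_R = 2.44 × (69900 km) × (1330/1770)^(1/3) = 1.551 × 10⁵ km
d/d_R = (1.31 × 10⁵) / (1.551 × 10⁵) = 0.845
Since d/d_R < 1, the body is inside the Roche limit.

inside; d/d_R ≈ 0.845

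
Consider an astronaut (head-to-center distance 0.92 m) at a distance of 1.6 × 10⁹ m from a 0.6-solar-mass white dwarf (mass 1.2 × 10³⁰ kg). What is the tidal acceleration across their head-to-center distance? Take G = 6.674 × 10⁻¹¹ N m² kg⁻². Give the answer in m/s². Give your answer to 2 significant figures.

a_tidal = 2GMr/d³
        = 2 × (6.674 × 10⁻¹¹) × (1.2 × 10³⁰) × (0.92) / (1.6 × 10⁹)³
        = 3.6 × 10⁻⁸ m/s²

3.6 × 10⁻⁸ m/s²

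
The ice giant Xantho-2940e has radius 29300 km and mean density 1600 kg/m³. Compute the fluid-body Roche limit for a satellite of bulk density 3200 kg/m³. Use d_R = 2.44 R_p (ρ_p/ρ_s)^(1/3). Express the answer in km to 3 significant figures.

56700 km

d_R = 2.44 × 29300 km × (1600/3200)^(1/3)
    = 56700 km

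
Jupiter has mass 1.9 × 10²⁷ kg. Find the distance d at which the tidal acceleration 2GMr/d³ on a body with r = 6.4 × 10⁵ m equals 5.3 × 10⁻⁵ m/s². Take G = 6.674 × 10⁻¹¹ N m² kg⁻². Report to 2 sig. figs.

1.5 × 10⁹ m

2GMr/d³ = a_tidal  ⇒  d = (2GMr / a_tidal)^(1/3)
d = (2 × 6.674×10⁻¹¹ × (1.9 × 10²⁷) × (6.4 × 10⁵) / (5.3 × 10⁻⁵))^(1/3)
  = 1.5 × 10⁹ m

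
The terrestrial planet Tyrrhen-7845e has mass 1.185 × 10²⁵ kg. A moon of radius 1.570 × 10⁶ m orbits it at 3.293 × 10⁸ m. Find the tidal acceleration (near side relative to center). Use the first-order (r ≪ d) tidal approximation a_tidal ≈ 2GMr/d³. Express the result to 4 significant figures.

6.954 × 10⁻⁵ m/s²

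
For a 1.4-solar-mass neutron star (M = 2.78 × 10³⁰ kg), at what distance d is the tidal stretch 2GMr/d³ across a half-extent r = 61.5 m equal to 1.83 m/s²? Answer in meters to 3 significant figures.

2.32 × 10⁷ m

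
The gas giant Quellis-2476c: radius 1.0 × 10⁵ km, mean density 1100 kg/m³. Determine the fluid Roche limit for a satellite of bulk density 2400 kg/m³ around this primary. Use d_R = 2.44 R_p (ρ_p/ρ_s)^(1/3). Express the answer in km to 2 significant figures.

d_R = 2.44 × 1.0 × 10⁵ km × (1100/2400)^(1/3)
    = 1.9 × 10⁵ km

1.9 × 10⁵ km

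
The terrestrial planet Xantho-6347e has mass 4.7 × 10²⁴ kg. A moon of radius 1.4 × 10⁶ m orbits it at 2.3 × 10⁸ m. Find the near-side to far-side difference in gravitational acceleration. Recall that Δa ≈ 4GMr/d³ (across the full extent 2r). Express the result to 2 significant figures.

1.4 × 10⁻⁴ m/s²

Δa = 4GMr/d³
   = 4 × (6.674 × 10⁻¹¹) × (4.7 × 10²⁴) × (1.4 × 10⁶) / (2.3 × 10⁸)³
   = 1.4 × 10⁻⁴ m/s²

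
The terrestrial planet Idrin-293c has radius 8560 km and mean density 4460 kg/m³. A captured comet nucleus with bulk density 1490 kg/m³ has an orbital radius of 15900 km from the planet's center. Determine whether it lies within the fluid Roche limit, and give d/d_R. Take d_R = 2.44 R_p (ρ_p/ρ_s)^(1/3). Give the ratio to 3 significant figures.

d_R = 2.44 × (8560 km) × (4460/1490)^(1/3) = 30100 km
d/d_R = (15900) / (30100) = 0.528
Since d/d_R < 1, the body is inside the Roche limit.

inside; d/d_R ≈ 0.528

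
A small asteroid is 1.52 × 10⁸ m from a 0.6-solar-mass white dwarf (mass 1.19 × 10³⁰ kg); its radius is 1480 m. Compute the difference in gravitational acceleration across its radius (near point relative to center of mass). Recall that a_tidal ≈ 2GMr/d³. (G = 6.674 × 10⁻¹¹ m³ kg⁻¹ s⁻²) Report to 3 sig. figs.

6.69 × 10⁻² m/s²

Differencing GM/(d−r)² and GM/d² to first order in r/d gives 2GMr/d³.
Δa = 2GMr/d³
   = 2 × (6.674 × 10⁻¹¹) × (1.19 × 10³⁰) × (1480) / (1.52 × 10⁸)³
   = 6.69 × 10⁻² m/s²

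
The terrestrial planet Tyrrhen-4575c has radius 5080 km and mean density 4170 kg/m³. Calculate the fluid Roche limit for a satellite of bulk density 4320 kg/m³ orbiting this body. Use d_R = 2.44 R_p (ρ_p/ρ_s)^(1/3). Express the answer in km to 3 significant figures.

12300 km

d_R = 2.44 × 5080 km × (4170/4320)^(1/3)
    = 12300 km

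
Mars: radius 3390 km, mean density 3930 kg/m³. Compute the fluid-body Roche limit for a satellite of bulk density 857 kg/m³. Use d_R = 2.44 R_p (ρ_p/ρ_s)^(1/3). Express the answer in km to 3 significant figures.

d_R = 2.44 × 3390 km × (3930/857)^(1/3)
    = 13700 km

13700 km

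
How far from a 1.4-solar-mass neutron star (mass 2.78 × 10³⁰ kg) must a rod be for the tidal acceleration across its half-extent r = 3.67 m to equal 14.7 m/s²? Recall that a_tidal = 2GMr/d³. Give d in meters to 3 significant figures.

2GMr/d³ = a_tidal  ⇒  d = (2GMr / a_tidal)^(1/3)
d = (2 × 6.674×10⁻¹¹ × (2.78 × 10³⁰) × (3.67) / (14.7))^(1/3)
  = 4.52 × 10⁶ m

4.52 × 10⁶ m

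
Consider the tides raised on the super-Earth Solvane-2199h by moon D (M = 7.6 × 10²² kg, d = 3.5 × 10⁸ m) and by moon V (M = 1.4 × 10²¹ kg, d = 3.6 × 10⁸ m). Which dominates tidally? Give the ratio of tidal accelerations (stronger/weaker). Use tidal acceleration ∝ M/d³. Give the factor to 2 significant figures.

Compare M/d³ for the two perturbers:
Moon D: (7.6 × 10²²) / (3.5 × 10⁸)³ = 1.773 × 10⁻³
Moon V: (1.4 × 10²¹) / (3.6 × 10⁸)³ = 3.001 × 10⁻⁵
Ratio (larger/smaller) = 59

Moon D, by a factor of ≈ 59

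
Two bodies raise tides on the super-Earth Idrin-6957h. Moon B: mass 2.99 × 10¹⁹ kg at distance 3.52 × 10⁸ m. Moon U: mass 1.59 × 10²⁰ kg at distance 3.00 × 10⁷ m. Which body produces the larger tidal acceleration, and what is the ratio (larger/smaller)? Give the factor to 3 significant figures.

Moon U, by a factor of ≈ 8590

Compare M/d³ for the two perturbers:
Moon B: (2.99 × 10¹⁹) / (3.52 × 10⁸)³ = 6.856 × 10⁻⁷
Moon U: (1.59 × 10²⁰) / (3.00 × 10⁷)³ = 5.889 × 10⁻³
Ratio (larger/smaller) = 8590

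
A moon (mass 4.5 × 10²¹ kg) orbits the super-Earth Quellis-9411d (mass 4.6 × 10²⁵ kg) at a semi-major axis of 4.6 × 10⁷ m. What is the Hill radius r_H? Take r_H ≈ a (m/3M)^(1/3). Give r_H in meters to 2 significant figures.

r_H ≈ a (m/3M)^(1/3)
    = (4.6 × 10⁷) × (4.5 × 10²¹ / (3 × 4.6 × 10²⁵))^(1/3)
    = 1.5 × 10⁶ m

1.5 × 10⁶ m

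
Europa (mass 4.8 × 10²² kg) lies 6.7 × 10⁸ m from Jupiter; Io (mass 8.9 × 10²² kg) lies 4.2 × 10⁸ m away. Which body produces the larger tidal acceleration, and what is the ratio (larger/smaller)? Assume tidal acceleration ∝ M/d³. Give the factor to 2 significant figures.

Io, by a factor of ≈ 7.5

Compare M/d³ for the two perturbers:
Europa: (4.8 × 10²²) / (6.7 × 10⁸)³ = 1.596 × 10⁻⁴
Io: (8.9 × 10²²) / (4.2 × 10⁸)³ = 1.201 × 10⁻³
Ratio (larger/smaller) = 7.5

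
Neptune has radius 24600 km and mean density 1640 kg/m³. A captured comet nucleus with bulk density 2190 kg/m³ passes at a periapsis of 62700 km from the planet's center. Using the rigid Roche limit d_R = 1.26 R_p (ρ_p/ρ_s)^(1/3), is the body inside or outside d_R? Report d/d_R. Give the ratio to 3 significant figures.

outside; d/d_R ≈ 2.23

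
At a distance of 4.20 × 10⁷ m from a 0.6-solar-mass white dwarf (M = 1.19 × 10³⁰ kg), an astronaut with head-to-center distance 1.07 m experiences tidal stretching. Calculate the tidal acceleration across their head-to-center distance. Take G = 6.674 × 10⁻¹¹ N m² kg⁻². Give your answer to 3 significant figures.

2.29 × 10⁻³ m/s²

Δa = 2GMr/d³
   = 2 × (6.674 × 10⁻¹¹) × (1.19 × 10³⁰) × (1.07) / (4.20 × 10⁷)³
   = 2.29 × 10⁻³ m/s²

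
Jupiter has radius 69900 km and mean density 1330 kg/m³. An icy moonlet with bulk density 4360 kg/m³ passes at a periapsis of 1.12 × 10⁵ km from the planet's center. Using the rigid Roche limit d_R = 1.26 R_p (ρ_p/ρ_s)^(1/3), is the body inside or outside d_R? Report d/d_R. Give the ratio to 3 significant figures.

d_R = 1.26 × (69900 km) × (1330/4360)^(1/3) = 59290 km
d/d_R = (1.12 × 10⁵) / (59290) = 1.89
Since d/d_R > 1, the body is outside the Roche limit.

outside; d/d_R ≈ 1.89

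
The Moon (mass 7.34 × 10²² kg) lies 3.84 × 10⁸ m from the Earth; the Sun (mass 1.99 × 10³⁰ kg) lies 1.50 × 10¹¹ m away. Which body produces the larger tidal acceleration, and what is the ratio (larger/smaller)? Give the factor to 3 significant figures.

The Moon, by a factor of ≈ 2.20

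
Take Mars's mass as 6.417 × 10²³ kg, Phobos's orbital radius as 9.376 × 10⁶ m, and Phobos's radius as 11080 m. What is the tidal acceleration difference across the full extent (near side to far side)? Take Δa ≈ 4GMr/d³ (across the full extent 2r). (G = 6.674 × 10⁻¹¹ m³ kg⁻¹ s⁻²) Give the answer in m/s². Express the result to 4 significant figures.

2.303 × 10⁻³ m/s²

a_tidal = 4GMr/d³
        = 4 × (6.674 × 10⁻¹¹) × (6.417 × 10²³) × (11080) / (9.376 × 10⁶)³
        = 2.303 × 10⁻³ m/s²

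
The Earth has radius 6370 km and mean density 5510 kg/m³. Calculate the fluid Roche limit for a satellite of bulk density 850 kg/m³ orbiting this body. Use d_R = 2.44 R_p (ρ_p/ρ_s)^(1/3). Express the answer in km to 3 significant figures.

d_R = 2.44 × 6370 km × (5510/850)^(1/3)
    = 29000 km

29000 km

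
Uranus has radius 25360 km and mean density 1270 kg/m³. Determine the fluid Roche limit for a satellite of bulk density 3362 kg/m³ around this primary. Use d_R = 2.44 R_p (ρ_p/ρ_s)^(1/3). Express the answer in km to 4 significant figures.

d_R = 2.44 × 25360 km × (1270/3362)^(1/3)
    = 44730 km

44730 km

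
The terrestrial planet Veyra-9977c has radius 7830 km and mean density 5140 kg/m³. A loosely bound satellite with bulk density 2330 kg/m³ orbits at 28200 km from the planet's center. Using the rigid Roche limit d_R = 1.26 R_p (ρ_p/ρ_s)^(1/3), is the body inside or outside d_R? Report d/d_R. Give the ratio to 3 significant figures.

d_R = 1.26 × (7830 km) × (5140/2330)^(1/3) = 12840 km
d/d_R = (28200) / (12840) = 2.20
Since d/d_R > 1, the body is outside the Roche limit.

outside; d/d_R ≈ 2.20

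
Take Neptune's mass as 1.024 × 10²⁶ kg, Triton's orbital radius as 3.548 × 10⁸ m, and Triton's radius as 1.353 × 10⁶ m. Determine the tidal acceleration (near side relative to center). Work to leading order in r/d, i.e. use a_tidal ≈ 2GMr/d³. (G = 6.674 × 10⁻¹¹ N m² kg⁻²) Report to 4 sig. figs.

Δg = 2GMr/d³
   = 2 × (6.674 × 10⁻¹¹) × (1.024 × 10²⁶) × (1.353 × 10⁶) / (3.548 × 10⁸)³
   = 4.141 × 10⁻⁴ m/s²

4.141 × 10⁻⁴ m/s²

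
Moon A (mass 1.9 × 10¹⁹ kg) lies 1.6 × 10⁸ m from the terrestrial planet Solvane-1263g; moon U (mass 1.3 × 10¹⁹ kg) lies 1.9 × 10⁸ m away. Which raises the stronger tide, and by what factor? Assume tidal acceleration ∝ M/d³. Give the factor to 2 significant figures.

Moon A, by a factor of ≈ 2.4

Tidal acceleration ∝ M/d³, so compare M/d³ for each.
Moon A: (1.9 × 10¹⁹) / (1.6 × 10⁸)³ = 4.639 × 10⁻⁶
Moon U: (1.3 × 10¹⁹) / (1.9 × 10⁸)³ = 1.895 × 10⁻⁶
Ratio (larger/smaller) = 2.4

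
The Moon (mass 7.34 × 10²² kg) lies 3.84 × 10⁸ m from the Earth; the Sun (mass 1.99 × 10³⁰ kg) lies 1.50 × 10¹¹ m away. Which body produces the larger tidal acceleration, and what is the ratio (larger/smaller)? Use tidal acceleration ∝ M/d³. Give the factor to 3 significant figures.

Tidal stretch scales as M/d³; compute that for each body.
The Moon: (7.34 × 10²²) / (3.84 × 10⁸)³ = 1.296 × 10⁻³
The Sun: (1.99 × 10³⁰) / (1.50 × 10¹¹)³ = 5.896 × 10⁻⁴
Ratio (larger/smaller) = 2.20

The Moon, by a factor of ≈ 2.20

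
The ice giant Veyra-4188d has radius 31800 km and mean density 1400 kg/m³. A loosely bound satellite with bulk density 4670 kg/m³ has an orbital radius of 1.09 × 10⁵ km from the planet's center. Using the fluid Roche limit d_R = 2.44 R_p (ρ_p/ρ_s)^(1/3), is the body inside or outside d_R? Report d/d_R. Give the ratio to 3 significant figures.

d_R = 2.44 × (31800 km) × (1400/4670)^(1/3) = 51930 km
d/d_R = (1.09 × 10⁵) / (51930) = 2.10
Since d/d_R > 1, the body is outside the Roche limit.

outside; d/d_R ≈ 2.10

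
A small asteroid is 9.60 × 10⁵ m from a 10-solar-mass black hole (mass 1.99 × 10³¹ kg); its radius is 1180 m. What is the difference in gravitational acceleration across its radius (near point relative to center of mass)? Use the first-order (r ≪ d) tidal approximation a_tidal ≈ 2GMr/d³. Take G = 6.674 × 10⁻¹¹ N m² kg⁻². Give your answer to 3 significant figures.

3.54 × 10⁶ m/s²

Δg = 2GMr/d³
   = 2 × (6.674 × 10⁻¹¹) × (1.99 × 10³¹) × (1180) / (9.60 × 10⁵)³
   = 3.54 × 10⁶ m/s²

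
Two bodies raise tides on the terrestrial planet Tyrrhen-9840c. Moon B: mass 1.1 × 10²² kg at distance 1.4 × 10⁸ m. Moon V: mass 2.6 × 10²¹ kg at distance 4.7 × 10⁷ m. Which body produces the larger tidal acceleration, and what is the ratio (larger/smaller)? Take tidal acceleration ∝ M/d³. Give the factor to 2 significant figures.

Moon V, by a factor of ≈ 6.2

Compare M/d³ for the two perturbers:
Moon B: (1.1 × 10²²) / (1.4 × 10⁸)³ = 4.009 × 10⁻³
Moon V: (2.6 × 10²¹) / (4.7 × 10⁷)³ = 2.504 × 10⁻²
Ratio (larger/smaller) = 6.2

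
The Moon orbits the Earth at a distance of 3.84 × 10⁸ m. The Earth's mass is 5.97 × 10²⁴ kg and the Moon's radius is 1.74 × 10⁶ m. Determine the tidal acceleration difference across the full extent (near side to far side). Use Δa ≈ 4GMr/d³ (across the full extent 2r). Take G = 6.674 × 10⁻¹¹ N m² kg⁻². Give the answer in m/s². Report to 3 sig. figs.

4.90 × 10⁻⁵ m/s²

Δg = 4GMr/d³
   = 4 × (6.674 × 10⁻¹¹) × (5.97 × 10²⁴) × (1.74 × 10⁶) / (3.84 × 10⁸)³
   = 4.90 × 10⁻⁵ m/s²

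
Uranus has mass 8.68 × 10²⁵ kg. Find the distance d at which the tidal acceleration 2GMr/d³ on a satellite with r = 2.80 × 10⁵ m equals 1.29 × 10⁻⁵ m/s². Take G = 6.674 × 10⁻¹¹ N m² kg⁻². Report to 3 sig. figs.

6.31 × 10⁸ m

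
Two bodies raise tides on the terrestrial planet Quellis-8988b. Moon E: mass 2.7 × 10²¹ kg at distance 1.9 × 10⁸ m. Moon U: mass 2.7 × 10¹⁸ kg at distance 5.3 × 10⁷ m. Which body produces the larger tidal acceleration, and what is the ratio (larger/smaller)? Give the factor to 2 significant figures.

Compare M/d³ for the two perturbers:
Moon E: (2.7 × 10²¹) / (1.9 × 10⁸)³ = 3.936 × 10⁻⁴
Moon U: (2.7 × 10¹⁸) / (5.3 × 10⁷)³ = 1.814 × 10⁻⁵
Ratio (larger/smaller) = 22

Moon E, by a factor of ≈ 22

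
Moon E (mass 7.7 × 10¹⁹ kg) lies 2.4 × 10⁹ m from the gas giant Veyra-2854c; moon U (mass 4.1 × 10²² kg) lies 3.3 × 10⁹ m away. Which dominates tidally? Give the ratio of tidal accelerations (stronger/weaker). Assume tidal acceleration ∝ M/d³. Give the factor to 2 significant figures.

Moon U, by a factor of ≈ 200

The tide-raising term goes as M/d³ (the gradient of a 1/d² field).
Moon E: (7.7 × 10¹⁹) / (2.4 × 10⁹)³ = 5.570 × 10⁻⁹
Moon U: (4.1 × 10²²) / (3.3 × 10⁹)³ = 1.141 × 10⁻⁶
Ratio (larger/smaller) = 200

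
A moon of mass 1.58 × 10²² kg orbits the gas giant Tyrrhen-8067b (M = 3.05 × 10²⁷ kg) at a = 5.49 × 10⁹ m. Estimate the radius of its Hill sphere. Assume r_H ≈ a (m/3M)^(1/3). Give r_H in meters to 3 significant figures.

r_H ≈ a (m/3M)^(1/3)
    = (5.49 × 10⁹) × (1.58 × 10²² / (3 × 3.05 × 10²⁷))^(1/3)
    = 6.59 × 10⁷ m

6.59 × 10⁷ m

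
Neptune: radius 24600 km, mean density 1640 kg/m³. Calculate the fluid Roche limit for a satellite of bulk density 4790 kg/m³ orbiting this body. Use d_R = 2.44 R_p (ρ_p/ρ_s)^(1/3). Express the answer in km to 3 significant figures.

d_R = 2.44 × 24600 km × (1640/4790)^(1/3)
    = 42000 km

42000 km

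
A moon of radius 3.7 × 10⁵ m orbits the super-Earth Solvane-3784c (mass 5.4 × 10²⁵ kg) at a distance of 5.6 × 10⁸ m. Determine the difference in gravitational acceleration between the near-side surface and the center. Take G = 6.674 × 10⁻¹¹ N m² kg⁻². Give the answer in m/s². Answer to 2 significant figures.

1.5 × 10⁻⁵ m/s²

Differencing GM/(d−r)² and GM/d² to first order in r/d gives 2GMr/d³.
Δa = 2GMr/d³
   = 2 × (6.674 × 10⁻¹¹) × (5.4 × 10²⁵) × (3.7 × 10⁵) / (5.6 × 10⁸)³
   = 1.5 × 10⁻⁵ m/s²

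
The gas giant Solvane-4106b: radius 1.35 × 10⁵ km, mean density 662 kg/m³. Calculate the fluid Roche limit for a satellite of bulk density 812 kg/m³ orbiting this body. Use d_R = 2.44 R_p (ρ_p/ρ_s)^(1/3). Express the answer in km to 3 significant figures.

d_R = 2.44 × 1.35 × 10⁵ km × (662/812)^(1/3)
    = 3.08 × 10⁵ km

3.08 × 10⁵ km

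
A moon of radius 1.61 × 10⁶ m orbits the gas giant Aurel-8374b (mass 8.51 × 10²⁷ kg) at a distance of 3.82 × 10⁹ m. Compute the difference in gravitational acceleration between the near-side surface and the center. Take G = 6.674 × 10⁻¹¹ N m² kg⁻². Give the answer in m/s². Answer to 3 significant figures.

Δg = 2GMr/d³
   = 2 × (6.674 × 10⁻¹¹) × (8.51 × 10²⁷) × (1.61 × 10⁶) / (3.82 × 10⁹)³
   = 3.28 × 10⁻⁵ m/s²

3.28 × 10⁻⁵ m/s²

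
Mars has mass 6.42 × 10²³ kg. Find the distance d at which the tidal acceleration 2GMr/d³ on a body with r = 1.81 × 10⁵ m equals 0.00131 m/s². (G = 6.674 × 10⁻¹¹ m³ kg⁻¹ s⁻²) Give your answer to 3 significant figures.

2GMr/d³ = a_tidal  ⇒  d = (2GMr / a_tidal)^(1/3)
d = (2 × 6.674×10⁻¹¹ × (6.42 × 10²³) × (1.81 × 10⁵) / (0.00131))^(1/3)
  = 2.28 × 10⁷ m

2.28 × 10⁷ m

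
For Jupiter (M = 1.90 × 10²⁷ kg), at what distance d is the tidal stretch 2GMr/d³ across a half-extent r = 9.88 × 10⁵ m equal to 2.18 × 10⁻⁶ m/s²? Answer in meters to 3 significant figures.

4.86 × 10⁹ m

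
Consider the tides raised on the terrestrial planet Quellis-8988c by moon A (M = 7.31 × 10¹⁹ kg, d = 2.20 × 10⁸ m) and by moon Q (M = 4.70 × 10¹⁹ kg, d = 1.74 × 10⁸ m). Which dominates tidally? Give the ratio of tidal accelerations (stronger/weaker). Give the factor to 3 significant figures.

Moon Q, by a factor of ≈ 1.30

Compare M/d³ for the two perturbers:
Moon A: (7.31 × 10¹⁹) / (2.20 × 10⁸)³ = 6.865 × 10⁻⁶
Moon Q: (4.70 × 10¹⁹) / (1.74 × 10⁸)³ = 8.922 × 10⁻⁶
Ratio (larger/smaller) = 1.30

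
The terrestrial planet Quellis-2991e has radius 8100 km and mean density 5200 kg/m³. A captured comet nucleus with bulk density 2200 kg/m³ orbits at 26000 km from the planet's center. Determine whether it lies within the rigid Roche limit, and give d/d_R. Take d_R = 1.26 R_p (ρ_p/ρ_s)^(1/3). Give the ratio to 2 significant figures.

outside; d/d_R ≈ 1.9

d_R = 1.26 × (8100 km) × (5200/2200)^(1/3) = 13600 km
d/d_R = (26000) / (13600) = 1.9
Since d/d_R > 1, the body is outside the Roche limit.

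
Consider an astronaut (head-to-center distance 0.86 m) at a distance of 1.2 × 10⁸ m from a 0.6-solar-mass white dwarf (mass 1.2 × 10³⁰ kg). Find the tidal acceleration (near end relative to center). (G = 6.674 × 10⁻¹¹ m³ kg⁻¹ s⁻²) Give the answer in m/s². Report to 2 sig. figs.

a_tidal = 2GMr/d³
        = 2 × (6.674 × 10⁻¹¹) × (1.2 × 10³⁰) × (0.86) / (1.2 × 10⁸)³
        = 8.0 × 10⁻⁵ m/s²

8.0 × 10⁻⁵ m/s²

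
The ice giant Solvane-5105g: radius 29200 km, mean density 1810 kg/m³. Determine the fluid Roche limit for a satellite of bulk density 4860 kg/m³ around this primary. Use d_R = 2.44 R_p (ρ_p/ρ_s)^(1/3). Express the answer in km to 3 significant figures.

51300 km

d_R = 2.44 × 29200 km × (1810/4860)^(1/3)
    = 51300 km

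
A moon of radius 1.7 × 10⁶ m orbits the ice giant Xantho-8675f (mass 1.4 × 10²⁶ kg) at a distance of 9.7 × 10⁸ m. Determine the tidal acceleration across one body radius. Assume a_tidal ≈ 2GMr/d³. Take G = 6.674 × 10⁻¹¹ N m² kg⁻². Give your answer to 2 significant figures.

3.5 × 10⁻⁵ m/s²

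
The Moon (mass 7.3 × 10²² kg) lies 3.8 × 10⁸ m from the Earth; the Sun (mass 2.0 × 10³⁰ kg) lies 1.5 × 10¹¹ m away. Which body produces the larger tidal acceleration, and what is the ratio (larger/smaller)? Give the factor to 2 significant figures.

The Moon, by a factor of ≈ 2.2

Tidal stretch scales as M/d³; compute that for each body.
The Moon: (7.3 × 10²²) / (3.8 × 10⁸)³ = 1.330 × 10⁻³
The Sun: (2.0 × 10³⁰) / (1.5 × 10¹¹)³ = 5.926 × 10⁻⁴
Ratio (larger/smaller) = 2.2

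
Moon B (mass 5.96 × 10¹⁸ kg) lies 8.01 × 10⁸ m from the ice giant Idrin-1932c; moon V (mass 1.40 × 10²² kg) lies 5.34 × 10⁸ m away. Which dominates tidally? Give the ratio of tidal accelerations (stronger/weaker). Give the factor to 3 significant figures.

Moon V, by a factor of ≈ 7930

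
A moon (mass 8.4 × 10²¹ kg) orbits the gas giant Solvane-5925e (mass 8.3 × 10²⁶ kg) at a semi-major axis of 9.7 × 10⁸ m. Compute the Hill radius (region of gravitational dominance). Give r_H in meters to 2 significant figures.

1.5 × 10⁷ m

r_H ≈ a (m/3M)^(1/3)
    = (9.7 × 10⁸) × (8.4 × 10²¹ / (3 × 8.3 × 10²⁶))^(1/3)
    = 1.5 × 10⁷ m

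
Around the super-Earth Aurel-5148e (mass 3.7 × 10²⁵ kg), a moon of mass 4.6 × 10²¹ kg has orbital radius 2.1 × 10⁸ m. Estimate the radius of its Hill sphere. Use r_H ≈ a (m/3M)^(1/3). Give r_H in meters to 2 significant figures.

r_H ≈ a (m/3M)^(1/3)
    = (2.1 × 10⁸) × (4.6 × 10²¹ / (3 × 3.7 × 10²⁵))^(1/3)
    = 7.3 × 10⁶ m

7.3 × 10⁶ m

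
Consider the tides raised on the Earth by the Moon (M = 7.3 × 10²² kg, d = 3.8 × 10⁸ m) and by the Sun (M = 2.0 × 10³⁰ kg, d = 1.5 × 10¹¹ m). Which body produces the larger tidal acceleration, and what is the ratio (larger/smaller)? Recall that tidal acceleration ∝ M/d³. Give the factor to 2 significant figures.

The Moon, by a factor of ≈ 2.2

Tidal acceleration ∝ M/d³, so compare M/d³ for each.
The Moon: (7.3 × 10²²) / (3.8 × 10⁸)³ = 1.330 × 10⁻³
The Sun: (2.0 × 10³⁰) / (1.5 × 10¹¹)³ = 5.926 × 10⁻⁴
Ratio (larger/smaller) = 2.2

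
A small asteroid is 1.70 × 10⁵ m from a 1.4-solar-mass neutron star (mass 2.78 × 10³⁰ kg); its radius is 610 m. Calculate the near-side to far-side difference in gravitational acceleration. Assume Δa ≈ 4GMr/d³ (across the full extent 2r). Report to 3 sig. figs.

9.21 × 10⁷ m/s²

Near-to-far spans 2r, so the tidal difference is twice the near-to-center value: 4GMr/d³.
Δa = 4GMr/d³
   = 4 × (6.674 × 10⁻¹¹) × (2.78 × 10³⁰) × (610) / (1.70 × 10⁵)³
   = 9.21 × 10⁷ m/s²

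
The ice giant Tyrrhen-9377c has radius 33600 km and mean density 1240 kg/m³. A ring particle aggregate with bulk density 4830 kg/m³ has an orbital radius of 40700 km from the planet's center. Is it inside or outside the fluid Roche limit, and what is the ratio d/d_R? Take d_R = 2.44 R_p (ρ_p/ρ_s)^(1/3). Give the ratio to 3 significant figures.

d_R = 2.44 × (33600 km) × (1240/4830)^(1/3) = 52110 km
d/d_R = (40700) / (52110) = 0.781
Since d/d_R < 1, the body is inside the Roche limit.

inside; d/d_R ≈ 0.781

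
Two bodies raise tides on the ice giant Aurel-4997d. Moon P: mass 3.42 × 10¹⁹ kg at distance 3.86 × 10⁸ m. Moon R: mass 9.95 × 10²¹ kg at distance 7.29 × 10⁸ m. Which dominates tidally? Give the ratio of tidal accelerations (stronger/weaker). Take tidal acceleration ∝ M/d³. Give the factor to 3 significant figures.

Moon R, by a factor of ≈ 43.2

Tidal stretch scales as M/d³; compute that for each body.
Moon P: (3.42 × 10¹⁹) / (3.86 × 10⁸)³ = 5.947 × 10⁻⁷
Moon R: (9.95 × 10²¹) / (7.29 × 10⁸)³ = 2.568 × 10⁻⁵
Ratio (larger/smaller) = 43.2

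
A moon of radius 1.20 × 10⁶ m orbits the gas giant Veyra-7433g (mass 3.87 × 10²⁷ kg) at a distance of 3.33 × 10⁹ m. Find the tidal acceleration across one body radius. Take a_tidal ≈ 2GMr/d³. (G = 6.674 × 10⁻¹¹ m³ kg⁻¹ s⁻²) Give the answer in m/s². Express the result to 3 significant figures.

1.68 × 10⁻⁵ m/s²

Δg = 2GMr/d³
   = 2 × (6.674 × 10⁻¹¹) × (3.87 × 10²⁷) × (1.20 × 10⁶) / (3.33 × 10⁹)³
   = 1.68 × 10⁻⁵ m/s²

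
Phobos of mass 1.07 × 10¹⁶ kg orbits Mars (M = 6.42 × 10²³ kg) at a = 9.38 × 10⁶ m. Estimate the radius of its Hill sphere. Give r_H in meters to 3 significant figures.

r_H ≈ a (m/3M)^(1/3)
    = (9.38 × 10⁶) × (1.07 × 10¹⁶ / (3 × 6.42 × 10²³))^(1/3)
    = 1.66 × 10⁴ m

1.66 × 10⁴ m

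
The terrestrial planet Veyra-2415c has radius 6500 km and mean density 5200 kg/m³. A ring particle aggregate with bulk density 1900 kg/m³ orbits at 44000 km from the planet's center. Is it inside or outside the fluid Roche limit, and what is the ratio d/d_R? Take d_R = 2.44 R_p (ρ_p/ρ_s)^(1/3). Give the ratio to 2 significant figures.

d_R = 2.44 × (6500 km) × (5200/1900)^(1/3) = 22180 km
d/d_R = (44000) / (22180) = 2.0
Since d/d_R > 1, the body is outside the Roche limit.

outside; d/d_R ≈ 2.0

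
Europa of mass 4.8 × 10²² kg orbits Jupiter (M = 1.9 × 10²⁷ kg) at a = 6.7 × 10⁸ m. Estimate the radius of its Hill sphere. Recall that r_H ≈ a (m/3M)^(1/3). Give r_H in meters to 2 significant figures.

r_H ≈ a (m/3M)^(1/3)
    = (6.7 × 10⁸) × (4.8 × 10²² / (3 × 1.9 × 10²⁷))^(1/3)
    = 1.4 × 10⁷ m

1.4 × 10⁷ m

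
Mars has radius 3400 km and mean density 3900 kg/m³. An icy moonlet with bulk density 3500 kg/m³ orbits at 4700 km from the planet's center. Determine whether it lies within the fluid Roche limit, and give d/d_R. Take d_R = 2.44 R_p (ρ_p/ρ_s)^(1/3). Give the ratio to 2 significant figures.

inside; d/d_R ≈ 0.55

d_R = 2.44 × (3400 km) × (3900/3500)^(1/3) = 8601 km
d/d_R = (4700) / (8601) = 0.55
Since d/d_R < 1, the body is inside the Roche limit.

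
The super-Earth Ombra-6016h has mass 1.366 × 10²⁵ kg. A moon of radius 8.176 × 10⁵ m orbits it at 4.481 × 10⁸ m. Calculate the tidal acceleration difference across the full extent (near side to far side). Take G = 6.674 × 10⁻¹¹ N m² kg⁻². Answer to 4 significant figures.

Near-to-far spans 2r, so the tidal difference is twice the near-to-center value: 4GMr/d³.
Δa = 4GMr/d³
   = 4 × (6.674 × 10⁻¹¹) × (1.366 × 10²⁵) × (8.176 × 10⁵) / (4.481 × 10⁸)³
   = 3.314 × 10⁻⁵ m/s²

3.314 × 10⁻⁵ m/s²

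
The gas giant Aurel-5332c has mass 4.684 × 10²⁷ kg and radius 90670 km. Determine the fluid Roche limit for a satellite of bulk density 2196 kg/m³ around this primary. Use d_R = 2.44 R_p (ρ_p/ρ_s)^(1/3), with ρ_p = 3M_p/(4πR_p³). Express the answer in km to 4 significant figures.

1.948 × 10⁵ km

ρ_p = 3M_p/(4πR_p³) = 3 × (4.684 × 10²⁷) / (4π × (9.067 × 10⁷ m)³) = 1500 kg/m³
d_R = 2.44 × 90670 km × (1500/2196)^(1/3)
    = 1.948 × 10⁵ km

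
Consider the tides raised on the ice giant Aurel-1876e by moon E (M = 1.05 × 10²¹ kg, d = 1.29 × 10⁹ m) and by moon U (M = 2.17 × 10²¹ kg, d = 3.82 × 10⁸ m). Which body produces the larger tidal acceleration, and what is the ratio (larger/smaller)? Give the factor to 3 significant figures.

Moon U, by a factor of ≈ 79.6

Compare M/d³ for the two perturbers:
Moon E: (1.05 × 10²¹) / (1.29 × 10⁹)³ = 4.891 × 10⁻⁷
Moon U: (2.17 × 10²¹) / (3.82 × 10⁸)³ = 3.893 × 10⁻⁵
Ratio (larger/smaller) = 79.6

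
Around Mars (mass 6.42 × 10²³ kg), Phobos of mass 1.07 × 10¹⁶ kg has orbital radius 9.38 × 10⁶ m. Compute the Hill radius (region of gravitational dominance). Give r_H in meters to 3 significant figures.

1.66 × 10⁴ m

r_H ≈ a (m/3M)^(1/3)
    = (9.38 × 10⁶) × (1.07 × 10¹⁶ / (3 × 6.42 × 10²³))^(1/3)
    = 1.66 × 10⁴ m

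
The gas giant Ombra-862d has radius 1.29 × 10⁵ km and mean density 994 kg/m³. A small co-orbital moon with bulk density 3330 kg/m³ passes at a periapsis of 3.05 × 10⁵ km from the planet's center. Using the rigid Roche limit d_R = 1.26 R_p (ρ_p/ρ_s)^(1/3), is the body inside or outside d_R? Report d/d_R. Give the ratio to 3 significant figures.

outside; d/d_R ≈ 2.81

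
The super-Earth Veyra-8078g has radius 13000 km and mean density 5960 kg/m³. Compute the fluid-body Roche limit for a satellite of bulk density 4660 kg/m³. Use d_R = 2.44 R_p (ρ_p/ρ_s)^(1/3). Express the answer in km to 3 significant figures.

34400 km

d_R = 2.44 × 13000 km × (5960/4660)^(1/3)
    = 34400 km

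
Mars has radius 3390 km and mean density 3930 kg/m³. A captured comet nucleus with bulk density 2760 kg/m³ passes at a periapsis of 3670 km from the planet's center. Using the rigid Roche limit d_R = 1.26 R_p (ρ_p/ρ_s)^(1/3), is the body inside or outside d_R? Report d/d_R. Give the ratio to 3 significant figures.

inside; d/d_R ≈ 0.764

d_R = 1.26 × (3390 km) × (3930/2760)^(1/3) = 4805 km
d/d_R = (3670) / (4805) = 0.764
Since d/d_R < 1, the body is inside the Roche limit.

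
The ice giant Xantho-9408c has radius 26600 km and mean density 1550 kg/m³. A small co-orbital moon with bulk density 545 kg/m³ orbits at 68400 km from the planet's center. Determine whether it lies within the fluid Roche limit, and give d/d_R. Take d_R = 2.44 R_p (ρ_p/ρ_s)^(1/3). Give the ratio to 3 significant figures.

inside; d/d_R ≈ 0.744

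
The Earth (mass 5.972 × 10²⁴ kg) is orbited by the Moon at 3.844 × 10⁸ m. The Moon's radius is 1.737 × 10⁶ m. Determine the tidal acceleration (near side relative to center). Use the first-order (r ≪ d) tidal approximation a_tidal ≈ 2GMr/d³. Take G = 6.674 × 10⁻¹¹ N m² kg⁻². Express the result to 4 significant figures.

Δa = 2GMr/d³
   = 2 × (6.674 × 10⁻¹¹) × (5.972 × 10²⁴) × (1.737 × 10⁶) / (3.844 × 10⁸)³
   = 2.438 × 10⁻⁵ m/s²

2.438 × 10⁻⁵ m/s²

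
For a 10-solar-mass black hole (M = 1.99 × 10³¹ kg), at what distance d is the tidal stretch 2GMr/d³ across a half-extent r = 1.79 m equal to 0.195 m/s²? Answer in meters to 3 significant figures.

2.90 × 10⁷ m

2GMr/d³ = a_tidal  ⇒  d = (2GMr / a_tidal)^(1/3)
d = (2 × 6.674×10⁻¹¹ × (1.99 × 10³¹) × (1.79) / (0.195))^(1/3)
  = 2.90 × 10⁷ m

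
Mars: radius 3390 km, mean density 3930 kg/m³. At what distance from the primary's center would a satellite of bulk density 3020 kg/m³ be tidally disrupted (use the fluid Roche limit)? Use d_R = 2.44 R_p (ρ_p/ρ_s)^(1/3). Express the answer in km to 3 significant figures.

d_R = 2.44 × 3390 km × (3930/3020)^(1/3)
    = 9030 km

9030 km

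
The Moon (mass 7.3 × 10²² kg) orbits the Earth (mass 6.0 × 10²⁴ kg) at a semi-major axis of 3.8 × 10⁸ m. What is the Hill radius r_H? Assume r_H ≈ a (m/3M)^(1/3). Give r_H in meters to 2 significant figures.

6.1 × 10⁷ m

r_H ≈ a (m/3M)^(1/3)
    = (3.8 × 10⁸) × (7.3 × 10²² / (3 × 6.0 × 10²⁴))^(1/3)
    = 6.1 × 10⁷ m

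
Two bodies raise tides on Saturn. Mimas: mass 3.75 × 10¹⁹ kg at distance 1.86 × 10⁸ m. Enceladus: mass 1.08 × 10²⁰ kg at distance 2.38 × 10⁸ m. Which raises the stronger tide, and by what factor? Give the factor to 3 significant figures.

Enceladus, by a factor of ≈ 1.37

The tide-raising term goes as M/d³ (the gradient of a 1/d² field).
Mimas: (3.75 × 10¹⁹) / (1.86 × 10⁸)³ = 5.828 × 10⁻⁶
Enceladus: (1.08 × 10²⁰) / (2.38 × 10⁸)³ = 8.011 × 10⁻⁶
Ratio (larger/smaller) = 1.37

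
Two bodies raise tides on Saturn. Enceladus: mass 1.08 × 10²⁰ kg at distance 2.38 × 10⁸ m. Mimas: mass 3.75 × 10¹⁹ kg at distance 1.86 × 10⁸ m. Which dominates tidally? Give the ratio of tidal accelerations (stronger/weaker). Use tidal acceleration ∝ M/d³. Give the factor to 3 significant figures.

Enceladus, by a factor of ≈ 1.37

Tidal acceleration ∝ M/d³, so compare M/d³ for each.
Enceladus: (1.08 × 10²⁰) / (2.38 × 10⁸)³ = 8.011 × 10⁻⁶
Mimas: (3.75 × 10¹⁹) / (1.86 × 10⁸)³ = 5.828 × 10⁻⁶
Ratio (larger/smaller) = 1.37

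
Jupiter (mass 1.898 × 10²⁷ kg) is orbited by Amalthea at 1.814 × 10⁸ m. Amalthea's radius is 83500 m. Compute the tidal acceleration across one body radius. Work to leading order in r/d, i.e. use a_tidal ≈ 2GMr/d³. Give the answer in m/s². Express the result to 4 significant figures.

Since r ≪ d, expand the inverse-square field across one radius to get the leading 2GMr/d³ term.
a_tidal = 2GMr/d³
        = 2 × (6.674 × 10⁻¹¹) × (1.898 × 10²⁷) × (83500) / (1.814 × 10⁸)³
        = 3.544 × 10⁻³ m/s²

3.544 × 10⁻³ m/s²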